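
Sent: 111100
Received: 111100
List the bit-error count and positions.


XOR: 000000

0 errors (received matches sent)


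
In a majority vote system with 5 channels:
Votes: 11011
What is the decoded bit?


Ones: 4 out of 5
Threshold: 3

1 (4/5 voted 1)


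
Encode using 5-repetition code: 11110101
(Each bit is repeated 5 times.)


Each bit -> 5 copies

1111111111111111111100000111110000011111


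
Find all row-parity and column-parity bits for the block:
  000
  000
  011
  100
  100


Row parities: 00011
Column parities: 011

Row P: 00011, Col P: 011, Corner: 0


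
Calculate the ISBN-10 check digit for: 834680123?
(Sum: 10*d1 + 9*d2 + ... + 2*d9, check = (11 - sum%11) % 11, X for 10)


Weighted sum: 245
245 mod 11 = 3

Check digit: 8


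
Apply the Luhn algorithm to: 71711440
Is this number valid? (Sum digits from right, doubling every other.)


Luhn sum = 26
26 mod 10 = 6

Invalid (Luhn sum mod 10 = 6)


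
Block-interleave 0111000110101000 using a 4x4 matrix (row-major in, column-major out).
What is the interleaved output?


Matrix:
  0111
  0001
  1010
  1000
Read columns: 0011100010101100

0011100010101100


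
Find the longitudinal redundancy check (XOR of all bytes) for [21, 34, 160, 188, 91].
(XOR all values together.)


XOR chain: 21 ^ 34 ^ 160 ^ 188 ^ 91 = 112

112


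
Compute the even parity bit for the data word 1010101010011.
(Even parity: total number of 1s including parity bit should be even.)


Number of 1s in data: 7
Parity bit: 1

1


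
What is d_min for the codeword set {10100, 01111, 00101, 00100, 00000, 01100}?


Comparing all pairs, minimum distance: 1
Can detect 0 errors, correct 0 errors

1


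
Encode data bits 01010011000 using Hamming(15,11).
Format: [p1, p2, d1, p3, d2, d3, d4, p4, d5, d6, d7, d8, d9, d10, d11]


Parity bits: p1=1, p2=0, p3=1, p4=0

100110100011000


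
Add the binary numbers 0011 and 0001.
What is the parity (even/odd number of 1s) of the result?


0011 = 3
0001 = 1
Sum = 4 = 100
1s count = 1

odd parity (1 ones in 100)


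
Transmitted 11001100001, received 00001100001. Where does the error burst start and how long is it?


XOR: 11000000000

Burst at position 0, length 2


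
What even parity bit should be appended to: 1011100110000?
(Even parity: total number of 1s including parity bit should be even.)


Number of 1s in data: 6
Parity bit: 0

0


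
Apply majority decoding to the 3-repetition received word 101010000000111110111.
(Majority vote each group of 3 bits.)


Groups: 101, 010, 000, 000, 111, 110, 111
Majority votes: 1000111

1000111


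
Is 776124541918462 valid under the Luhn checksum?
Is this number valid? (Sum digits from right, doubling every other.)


Luhn sum = 70
70 mod 10 = 0

Valid (Luhn sum mod 10 = 0)


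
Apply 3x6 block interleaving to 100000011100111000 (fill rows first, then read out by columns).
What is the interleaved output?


Matrix:
  100000
  011100
  111000
Read columns: 101011011010000000

101011011010000000


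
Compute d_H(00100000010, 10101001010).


XOR: 10001001000
Count of 1s: 3

3


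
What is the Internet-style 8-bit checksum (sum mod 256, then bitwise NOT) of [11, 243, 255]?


Sum = 509 mod 256 = 253
Complement = 2

2


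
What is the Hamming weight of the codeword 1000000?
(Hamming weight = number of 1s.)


Counting 1s in 1000000

1


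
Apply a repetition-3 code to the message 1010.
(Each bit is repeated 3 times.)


Each bit -> 3 copies

111000111000


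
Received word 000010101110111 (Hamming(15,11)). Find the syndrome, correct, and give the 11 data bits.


Syndrome = 6: error at position 6

Data: 01111110111 (corrected bit 6)


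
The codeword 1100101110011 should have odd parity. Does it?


Number of 1s: 8

No, parity error (8 ones)


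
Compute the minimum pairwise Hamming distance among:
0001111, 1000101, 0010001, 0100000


Comparing all pairs, minimum distance: 3
Can detect 2 errors, correct 1 errors

3


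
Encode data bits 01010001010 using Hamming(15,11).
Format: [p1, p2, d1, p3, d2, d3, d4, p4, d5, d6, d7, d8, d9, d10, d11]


Parity bits: p1=0, p2=0, p3=0, p4=0

000010100001010


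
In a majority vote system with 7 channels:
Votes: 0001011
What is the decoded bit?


Ones: 3 out of 7
Threshold: 4

0 (3/7 voted 1)


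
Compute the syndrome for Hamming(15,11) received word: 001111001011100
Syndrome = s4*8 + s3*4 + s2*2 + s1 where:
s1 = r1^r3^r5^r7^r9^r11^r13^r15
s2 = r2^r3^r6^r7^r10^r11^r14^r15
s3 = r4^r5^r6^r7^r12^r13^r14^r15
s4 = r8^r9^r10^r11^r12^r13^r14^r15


s1=1, s2=1, s3=1, s4=0

Syndrome = 7 (error at position 7)


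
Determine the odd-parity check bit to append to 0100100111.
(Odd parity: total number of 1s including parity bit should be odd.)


Number of 1s in data: 5
Parity bit: 0

0


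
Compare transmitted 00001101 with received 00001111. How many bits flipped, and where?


XOR: 00000010

1 error(s) at position(s): 6


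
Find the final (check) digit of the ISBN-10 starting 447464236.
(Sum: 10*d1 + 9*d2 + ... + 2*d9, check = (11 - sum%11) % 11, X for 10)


Weighted sum: 245
245 mod 11 = 3

Check digit: 8


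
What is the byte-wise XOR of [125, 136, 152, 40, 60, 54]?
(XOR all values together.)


XOR chain: 125 ^ 136 ^ 152 ^ 40 ^ 60 ^ 54 = 79

79


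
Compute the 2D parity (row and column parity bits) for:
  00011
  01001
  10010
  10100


Row parities: 0000
Column parities: 01100

Row P: 0000, Col P: 01100, Corner: 0


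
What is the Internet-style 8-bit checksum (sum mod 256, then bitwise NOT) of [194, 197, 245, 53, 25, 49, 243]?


Sum = 1006 mod 256 = 238
Complement = 17

17


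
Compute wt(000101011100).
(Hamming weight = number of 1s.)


Counting 1s in 000101011100

5


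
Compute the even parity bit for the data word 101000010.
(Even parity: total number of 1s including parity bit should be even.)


Number of 1s in data: 3
Parity bit: 1

1


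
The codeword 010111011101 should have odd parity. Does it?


Number of 1s: 8

No, parity error (8 ones)


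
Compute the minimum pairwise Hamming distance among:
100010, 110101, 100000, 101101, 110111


Comparing all pairs, minimum distance: 1
Can detect 0 errors, correct 0 errors

1


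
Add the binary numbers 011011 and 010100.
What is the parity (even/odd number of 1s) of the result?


011011 = 27
010100 = 20
Sum = 47 = 101111
1s count = 5

odd parity (5 ones in 101111)


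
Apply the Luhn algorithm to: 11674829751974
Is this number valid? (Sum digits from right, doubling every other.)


Luhn sum = 72
72 mod 10 = 2

Invalid (Luhn sum mod 10 = 2)


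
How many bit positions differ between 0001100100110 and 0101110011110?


XOR: 0100010111000
Count of 1s: 5

5


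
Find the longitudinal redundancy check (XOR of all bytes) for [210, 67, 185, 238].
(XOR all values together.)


XOR chain: 210 ^ 67 ^ 185 ^ 238 = 198

198


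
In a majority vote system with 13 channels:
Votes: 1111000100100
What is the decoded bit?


Ones: 6 out of 13
Threshold: 7

0 (6/13 voted 1)


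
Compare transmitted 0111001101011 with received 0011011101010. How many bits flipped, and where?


XOR: 0100010000001

3 error(s) at position(s): 1, 5, 12


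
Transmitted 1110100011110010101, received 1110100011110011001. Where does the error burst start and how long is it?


XOR: 0000000000000001100

Burst at position 15, length 2


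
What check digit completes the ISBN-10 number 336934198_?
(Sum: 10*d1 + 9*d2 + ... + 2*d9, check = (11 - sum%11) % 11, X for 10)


Weighted sum: 253
253 mod 11 = 0

Check digit: 0


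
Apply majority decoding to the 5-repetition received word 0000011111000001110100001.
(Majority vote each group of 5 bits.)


Groups: 00000, 11111, 00000, 11101, 00001
Majority votes: 01010

01010


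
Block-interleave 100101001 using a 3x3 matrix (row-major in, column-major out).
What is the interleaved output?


Matrix:
  100
  101
  001
Read columns: 110000011

110000011


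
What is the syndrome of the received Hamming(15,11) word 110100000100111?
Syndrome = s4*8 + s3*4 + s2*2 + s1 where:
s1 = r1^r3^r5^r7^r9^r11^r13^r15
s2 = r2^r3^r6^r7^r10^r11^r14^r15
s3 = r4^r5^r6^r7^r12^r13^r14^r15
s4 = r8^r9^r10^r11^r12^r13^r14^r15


s1=1, s2=0, s3=0, s4=0

Syndrome = 1 (error at position 1)


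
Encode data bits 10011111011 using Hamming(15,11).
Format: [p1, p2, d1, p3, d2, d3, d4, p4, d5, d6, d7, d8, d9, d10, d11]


Parity bits: p1=1, p2=0, p3=0, p4=0

101000101111011


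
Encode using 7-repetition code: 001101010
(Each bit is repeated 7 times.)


Each bit -> 7 copies

000000000000001111111111111100000001111111000000011111110000000


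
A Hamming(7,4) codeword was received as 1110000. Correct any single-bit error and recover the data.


Syndrome = 0: no error detected

Data: 1000 (no errors)


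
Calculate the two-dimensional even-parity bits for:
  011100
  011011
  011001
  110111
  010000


Row parities: 10111
Column parities: 111001

Row P: 10111, Col P: 111001, Corner: 0


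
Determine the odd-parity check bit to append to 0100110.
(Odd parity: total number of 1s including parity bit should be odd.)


Number of 1s in data: 3
Parity bit: 0

0


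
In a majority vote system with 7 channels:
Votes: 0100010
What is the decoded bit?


Ones: 2 out of 7
Threshold: 4

0 (2/7 voted 1)


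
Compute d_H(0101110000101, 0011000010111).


XOR: 0110110010010
Count of 1s: 6

6


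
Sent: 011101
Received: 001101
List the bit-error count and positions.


XOR: 010000

1 error(s) at position(s): 1


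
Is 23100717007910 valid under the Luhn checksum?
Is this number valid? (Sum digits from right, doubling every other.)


Luhn sum = 41
41 mod 10 = 1

Invalid (Luhn sum mod 10 = 1)


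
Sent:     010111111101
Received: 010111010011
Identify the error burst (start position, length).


XOR: 000000101110

Burst at position 6, length 5


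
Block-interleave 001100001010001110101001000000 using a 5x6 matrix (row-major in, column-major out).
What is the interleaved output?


Matrix:
  001100
  001010
  001110
  101001
  000000
Read columns: 000100000011110101000110000010

000100000011110101000110000010


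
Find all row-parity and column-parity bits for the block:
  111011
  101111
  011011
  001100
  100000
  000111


Row parities: 110011
Column parities: 100100

Row P: 110011, Col P: 100100, Corner: 0


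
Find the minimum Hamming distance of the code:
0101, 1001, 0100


Comparing all pairs, minimum distance: 1
Can detect 0 errors, correct 0 errors

1


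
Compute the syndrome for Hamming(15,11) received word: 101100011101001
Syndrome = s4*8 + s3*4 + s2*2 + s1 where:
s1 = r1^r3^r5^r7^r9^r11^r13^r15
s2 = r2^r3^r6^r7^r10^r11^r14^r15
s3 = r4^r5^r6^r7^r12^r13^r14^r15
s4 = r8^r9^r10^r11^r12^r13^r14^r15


s1=0, s2=1, s3=1, s4=1

Syndrome = 14 (error at position 14)


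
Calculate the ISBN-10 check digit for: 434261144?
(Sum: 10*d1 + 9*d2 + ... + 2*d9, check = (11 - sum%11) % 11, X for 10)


Weighted sum: 178
178 mod 11 = 2

Check digit: 9


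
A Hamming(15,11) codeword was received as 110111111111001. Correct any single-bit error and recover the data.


Syndrome = 0: no error detected

Data: 01111111001 (no errors)


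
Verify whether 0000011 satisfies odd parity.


Number of 1s: 2

No, parity error (2 ones)


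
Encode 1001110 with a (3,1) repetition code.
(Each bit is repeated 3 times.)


Each bit -> 3 copies

111000000111111111000


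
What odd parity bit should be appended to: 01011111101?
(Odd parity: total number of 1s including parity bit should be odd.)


Number of 1s in data: 8
Parity bit: 1

1


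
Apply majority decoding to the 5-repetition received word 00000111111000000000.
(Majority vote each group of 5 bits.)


Groups: 00000, 11111, 10000, 00000
Majority votes: 0100

0100


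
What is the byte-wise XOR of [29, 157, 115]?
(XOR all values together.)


XOR chain: 29 ^ 157 ^ 115 = 243

243


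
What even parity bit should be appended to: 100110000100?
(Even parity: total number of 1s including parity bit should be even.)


Number of 1s in data: 4
Parity bit: 0

0


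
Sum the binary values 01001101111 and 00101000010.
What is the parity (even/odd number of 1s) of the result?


01001101111 = 623
00101000010 = 322
Sum = 945 = 1110110001
1s count = 6

even parity (6 ones in 1110110001)


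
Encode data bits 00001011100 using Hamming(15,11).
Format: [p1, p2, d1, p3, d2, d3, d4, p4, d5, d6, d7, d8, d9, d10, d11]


Parity bits: p1=1, p2=1, p3=0, p4=0

110000001011100


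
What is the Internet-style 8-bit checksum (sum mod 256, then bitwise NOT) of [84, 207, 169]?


Sum = 460 mod 256 = 204
Complement = 51

51


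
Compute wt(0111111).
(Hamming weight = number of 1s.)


Counting 1s in 0111111

6


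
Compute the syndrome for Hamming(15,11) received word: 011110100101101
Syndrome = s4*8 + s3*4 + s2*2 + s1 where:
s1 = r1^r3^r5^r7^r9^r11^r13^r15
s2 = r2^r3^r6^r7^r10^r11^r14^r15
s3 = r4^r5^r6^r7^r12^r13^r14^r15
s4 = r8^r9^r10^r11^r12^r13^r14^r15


s1=1, s2=1, s3=0, s4=0

Syndrome = 3 (error at position 3)


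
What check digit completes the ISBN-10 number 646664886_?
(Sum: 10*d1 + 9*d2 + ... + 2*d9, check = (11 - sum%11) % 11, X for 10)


Weighted sum: 310
310 mod 11 = 2

Check digit: 9


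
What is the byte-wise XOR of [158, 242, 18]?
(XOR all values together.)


XOR chain: 158 ^ 242 ^ 18 = 126

126


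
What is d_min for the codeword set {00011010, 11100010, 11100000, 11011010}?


Comparing all pairs, minimum distance: 1
Can detect 0 errors, correct 0 errors

1


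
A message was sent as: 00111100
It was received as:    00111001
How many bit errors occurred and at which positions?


XOR: 00000101

2 error(s) at position(s): 5, 7


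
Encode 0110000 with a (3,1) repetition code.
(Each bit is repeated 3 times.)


Each bit -> 3 copies

000111111000000000000


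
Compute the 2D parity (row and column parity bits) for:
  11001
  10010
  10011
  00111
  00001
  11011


Row parities: 101110
Column parities: 00101

Row P: 101110, Col P: 00101, Corner: 0


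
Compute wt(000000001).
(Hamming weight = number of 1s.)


Counting 1s in 000000001

1


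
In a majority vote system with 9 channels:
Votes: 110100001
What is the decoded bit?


Ones: 4 out of 9
Threshold: 5

0 (4/9 voted 1)


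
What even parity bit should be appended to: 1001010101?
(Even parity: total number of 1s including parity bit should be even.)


Number of 1s in data: 5
Parity bit: 1

1


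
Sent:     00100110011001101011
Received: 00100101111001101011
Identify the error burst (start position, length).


XOR: 00000011100000000000

Burst at position 6, length 3


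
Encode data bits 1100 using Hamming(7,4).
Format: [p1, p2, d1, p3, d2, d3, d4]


Parity bits: p1=0, p2=1, p3=1

0111100


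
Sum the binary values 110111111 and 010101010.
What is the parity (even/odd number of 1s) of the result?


110111111 = 447
010101010 = 170
Sum = 617 = 1001101001
1s count = 5

odd parity (5 ones in 1001101001)


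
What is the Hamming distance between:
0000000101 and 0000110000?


XOR: 0000110101
Count of 1s: 4

4


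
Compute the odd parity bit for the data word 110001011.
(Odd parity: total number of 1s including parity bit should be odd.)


Number of 1s in data: 5
Parity bit: 0

0


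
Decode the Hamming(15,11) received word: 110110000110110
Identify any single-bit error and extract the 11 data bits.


Syndrome = 0: no error detected

Data: 01000110110 (no errors)


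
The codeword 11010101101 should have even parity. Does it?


Number of 1s: 7

No, parity error (7 ones)


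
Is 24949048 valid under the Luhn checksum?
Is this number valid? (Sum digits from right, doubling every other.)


Luhn sum = 46
46 mod 10 = 6

Invalid (Luhn sum mod 10 = 6)


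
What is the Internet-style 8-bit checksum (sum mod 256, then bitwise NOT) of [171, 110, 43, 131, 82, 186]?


Sum = 723 mod 256 = 211
Complement = 44

44


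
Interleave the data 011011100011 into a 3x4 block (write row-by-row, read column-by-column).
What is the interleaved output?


Matrix:
  0110
  1110
  0011
Read columns: 010110111001

010110111001


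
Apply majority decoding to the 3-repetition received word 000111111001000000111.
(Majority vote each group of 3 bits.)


Groups: 000, 111, 111, 001, 000, 000, 111
Majority votes: 0110001

0110001


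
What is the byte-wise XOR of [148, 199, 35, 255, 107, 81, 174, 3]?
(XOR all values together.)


XOR chain: 148 ^ 199 ^ 35 ^ 255 ^ 107 ^ 81 ^ 174 ^ 3 = 24

24


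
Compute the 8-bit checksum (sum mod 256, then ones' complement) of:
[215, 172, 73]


Sum = 460 mod 256 = 204
Complement = 51

51


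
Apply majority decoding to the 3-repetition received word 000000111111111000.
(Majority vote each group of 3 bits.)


Groups: 000, 000, 111, 111, 111, 000
Majority votes: 001110

001110


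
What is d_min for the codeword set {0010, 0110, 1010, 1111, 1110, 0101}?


Comparing all pairs, minimum distance: 1
Can detect 0 errors, correct 0 errors

1


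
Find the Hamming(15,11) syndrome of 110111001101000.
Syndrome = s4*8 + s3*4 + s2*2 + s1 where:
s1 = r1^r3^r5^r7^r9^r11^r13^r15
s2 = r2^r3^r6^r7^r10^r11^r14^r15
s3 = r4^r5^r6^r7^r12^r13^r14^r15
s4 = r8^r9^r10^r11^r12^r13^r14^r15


s1=1, s2=1, s3=0, s4=1

Syndrome = 11 (error at position 11)


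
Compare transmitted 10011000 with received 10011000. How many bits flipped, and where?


XOR: 00000000

0 errors (received matches sent)


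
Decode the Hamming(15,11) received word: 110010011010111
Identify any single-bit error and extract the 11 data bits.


Syndrome = 0: no error detected

Data: 01001010111 (no errors)


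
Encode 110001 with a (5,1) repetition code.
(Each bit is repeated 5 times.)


Each bit -> 5 copies

111111111100000000000000011111


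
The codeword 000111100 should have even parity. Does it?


Number of 1s: 4

Yes, parity is correct (4 ones)


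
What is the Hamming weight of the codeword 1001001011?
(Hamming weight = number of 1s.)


Counting 1s in 1001001011

5


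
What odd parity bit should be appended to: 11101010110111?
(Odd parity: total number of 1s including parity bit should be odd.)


Number of 1s in data: 10
Parity bit: 1

1


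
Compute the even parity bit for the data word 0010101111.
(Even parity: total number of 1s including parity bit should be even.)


Number of 1s in data: 6
Parity bit: 0

0


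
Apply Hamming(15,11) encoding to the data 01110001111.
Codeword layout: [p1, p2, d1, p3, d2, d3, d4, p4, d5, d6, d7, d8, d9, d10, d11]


Parity bits: p1=0, p2=0, p3=1, p4=0

000111100001111


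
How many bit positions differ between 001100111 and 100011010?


XOR: 101111101
Count of 1s: 7

7


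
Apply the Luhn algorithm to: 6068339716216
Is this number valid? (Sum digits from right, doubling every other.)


Luhn sum = 56
56 mod 10 = 6

Invalid (Luhn sum mod 10 = 6)


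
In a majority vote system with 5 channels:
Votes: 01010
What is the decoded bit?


Ones: 2 out of 5
Threshold: 3

0 (2/5 voted 1)


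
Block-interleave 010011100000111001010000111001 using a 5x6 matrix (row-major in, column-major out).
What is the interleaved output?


Matrix:
  010011
  100000
  111001
  010000
  111001
Read columns: 011011011100101000001000010101

011011011100101000001000010101


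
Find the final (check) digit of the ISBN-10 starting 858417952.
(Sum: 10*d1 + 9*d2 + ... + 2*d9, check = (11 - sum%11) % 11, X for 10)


Weighted sum: 313
313 mod 11 = 5

Check digit: 6


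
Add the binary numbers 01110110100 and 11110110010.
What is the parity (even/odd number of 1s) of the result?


01110110100 = 948
11110110010 = 1970
Sum = 2918 = 101101100110
1s count = 7

odd parity (7 ones in 101101100110)


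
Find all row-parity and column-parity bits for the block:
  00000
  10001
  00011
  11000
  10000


Row parities: 00001
Column parities: 11010

Row P: 00001, Col P: 11010, Corner: 1


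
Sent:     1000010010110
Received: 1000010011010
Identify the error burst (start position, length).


XOR: 0000000001100

Burst at position 9, length 2


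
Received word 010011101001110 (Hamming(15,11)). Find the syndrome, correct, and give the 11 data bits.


Syndrome = 0: no error detected

Data: 01111001110 (no errors)


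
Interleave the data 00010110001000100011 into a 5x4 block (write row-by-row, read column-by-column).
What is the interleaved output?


Matrix:
  0001
  0110
  0010
  0010
  0011
Read columns: 00000010000111110001

00000010000111110001


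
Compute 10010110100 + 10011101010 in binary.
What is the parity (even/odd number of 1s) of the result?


10010110100 = 1204
10011101010 = 1258
Sum = 2462 = 100110011110
1s count = 7

odd parity (7 ones in 100110011110)


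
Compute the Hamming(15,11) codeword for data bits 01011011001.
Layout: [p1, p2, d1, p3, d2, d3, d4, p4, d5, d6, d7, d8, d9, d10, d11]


Parity bits: p1=1, p2=1, p3=0, p4=0

110010101011001


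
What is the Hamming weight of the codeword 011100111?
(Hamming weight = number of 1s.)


Counting 1s in 011100111

6


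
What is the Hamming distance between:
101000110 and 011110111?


XOR: 110110001
Count of 1s: 5

5


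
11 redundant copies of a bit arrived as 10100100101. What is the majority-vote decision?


Ones: 5 out of 11
Threshold: 6

0 (5/11 voted 1)


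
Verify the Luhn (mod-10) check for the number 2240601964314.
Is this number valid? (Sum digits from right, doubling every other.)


Luhn sum = 49
49 mod 10 = 9

Invalid (Luhn sum mod 10 = 9)


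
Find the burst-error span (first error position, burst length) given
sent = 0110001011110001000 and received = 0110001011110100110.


XOR: 0000000000000101110

Burst at position 13, length 5


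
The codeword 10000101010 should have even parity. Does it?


Number of 1s: 4

Yes, parity is correct (4 ones)


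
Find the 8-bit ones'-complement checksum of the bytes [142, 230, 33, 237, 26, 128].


Sum = 796 mod 256 = 28
Complement = 227

227


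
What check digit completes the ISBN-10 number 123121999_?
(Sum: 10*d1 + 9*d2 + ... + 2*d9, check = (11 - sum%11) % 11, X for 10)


Weighted sum: 157
157 mod 11 = 3

Check digit: 8


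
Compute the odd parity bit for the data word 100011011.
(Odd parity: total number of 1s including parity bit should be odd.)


Number of 1s in data: 5
Parity bit: 0

0


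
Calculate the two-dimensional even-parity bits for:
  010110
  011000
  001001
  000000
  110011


Row parities: 10000
Column parities: 110100

Row P: 10000, Col P: 110100, Corner: 1


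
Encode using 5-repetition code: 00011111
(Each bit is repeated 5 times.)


Each bit -> 5 copies

0000000000000001111111111111111111111111


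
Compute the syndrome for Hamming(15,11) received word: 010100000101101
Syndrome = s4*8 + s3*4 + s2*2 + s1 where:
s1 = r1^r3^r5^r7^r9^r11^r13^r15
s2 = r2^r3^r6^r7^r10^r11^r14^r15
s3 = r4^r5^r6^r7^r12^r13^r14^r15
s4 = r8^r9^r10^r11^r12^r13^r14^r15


s1=0, s2=1, s3=0, s4=0

Syndrome = 2 (error at position 2)


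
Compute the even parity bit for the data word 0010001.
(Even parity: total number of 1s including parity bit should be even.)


Number of 1s in data: 2
Parity bit: 0

0


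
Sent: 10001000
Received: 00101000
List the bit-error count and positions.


XOR: 10100000

2 error(s) at position(s): 0, 2


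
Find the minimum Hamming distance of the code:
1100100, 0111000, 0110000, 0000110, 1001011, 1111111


Comparing all pairs, minimum distance: 1
Can detect 0 errors, correct 0 errors

1


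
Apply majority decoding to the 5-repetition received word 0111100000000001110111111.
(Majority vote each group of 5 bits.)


Groups: 01111, 00000, 00000, 11101, 11111
Majority votes: 10011

10011


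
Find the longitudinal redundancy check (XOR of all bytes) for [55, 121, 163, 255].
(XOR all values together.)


XOR chain: 55 ^ 121 ^ 163 ^ 255 = 18

18


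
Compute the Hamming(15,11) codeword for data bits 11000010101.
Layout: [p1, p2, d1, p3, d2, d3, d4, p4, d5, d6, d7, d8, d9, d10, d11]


Parity bits: p1=1, p2=1, p3=1, p4=1

111110010010101


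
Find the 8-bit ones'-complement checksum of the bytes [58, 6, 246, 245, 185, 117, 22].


Sum = 879 mod 256 = 111
Complement = 144

144


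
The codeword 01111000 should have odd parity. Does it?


Number of 1s: 4

No, parity error (4 ones)


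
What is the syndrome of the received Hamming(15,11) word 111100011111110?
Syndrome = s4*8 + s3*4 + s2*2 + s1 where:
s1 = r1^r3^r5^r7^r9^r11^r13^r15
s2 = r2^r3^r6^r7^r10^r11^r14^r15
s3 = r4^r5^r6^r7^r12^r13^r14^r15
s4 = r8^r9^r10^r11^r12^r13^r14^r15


s1=1, s2=1, s3=0, s4=1

Syndrome = 11 (error at position 11)


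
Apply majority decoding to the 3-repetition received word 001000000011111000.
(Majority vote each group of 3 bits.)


Groups: 001, 000, 000, 011, 111, 000
Majority votes: 000110

000110


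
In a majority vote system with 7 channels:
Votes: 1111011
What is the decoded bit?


Ones: 6 out of 7
Threshold: 4

1 (6/7 voted 1)


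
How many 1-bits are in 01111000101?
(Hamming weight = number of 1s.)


Counting 1s in 01111000101

6


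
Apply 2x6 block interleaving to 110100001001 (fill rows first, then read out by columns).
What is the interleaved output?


Matrix:
  110100
  001001
Read columns: 101001100001

101001100001


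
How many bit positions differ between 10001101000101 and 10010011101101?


XOR: 00011110101000
Count of 1s: 6

6


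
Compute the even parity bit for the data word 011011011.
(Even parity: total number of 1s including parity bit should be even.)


Number of 1s in data: 6
Parity bit: 0

0


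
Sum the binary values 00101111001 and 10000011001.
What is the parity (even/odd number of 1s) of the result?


00101111001 = 377
10000011001 = 1049
Sum = 1426 = 10110010010
1s count = 5

odd parity (5 ones in 10110010010)


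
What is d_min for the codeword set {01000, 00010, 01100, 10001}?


Comparing all pairs, minimum distance: 1
Can detect 0 errors, correct 0 errors

1


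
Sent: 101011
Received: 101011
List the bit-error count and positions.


XOR: 000000

0 errors (received matches sent)


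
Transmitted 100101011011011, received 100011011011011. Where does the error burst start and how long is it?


XOR: 000110000000000

Burst at position 3, length 2


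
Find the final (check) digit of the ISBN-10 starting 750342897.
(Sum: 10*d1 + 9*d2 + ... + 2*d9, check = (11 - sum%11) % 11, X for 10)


Weighted sum: 243
243 mod 11 = 1

Check digit: X


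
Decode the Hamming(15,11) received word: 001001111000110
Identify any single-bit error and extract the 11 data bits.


Syndrome = 0: no error detected

Data: 10111000110 (no errors)


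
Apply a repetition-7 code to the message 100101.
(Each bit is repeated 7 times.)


Each bit -> 7 copies

111111100000000000000111111100000001111111


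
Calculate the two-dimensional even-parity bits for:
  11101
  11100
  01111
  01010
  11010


Row parities: 01001
Column parities: 11110

Row P: 01001, Col P: 11110, Corner: 0


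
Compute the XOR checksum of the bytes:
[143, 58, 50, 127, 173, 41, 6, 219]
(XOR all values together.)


XOR chain: 143 ^ 58 ^ 50 ^ 127 ^ 173 ^ 41 ^ 6 ^ 219 = 161

161


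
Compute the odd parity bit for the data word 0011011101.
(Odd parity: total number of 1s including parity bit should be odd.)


Number of 1s in data: 6
Parity bit: 1

1


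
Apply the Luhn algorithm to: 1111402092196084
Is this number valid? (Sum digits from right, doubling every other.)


Luhn sum = 54
54 mod 10 = 4

Invalid (Luhn sum mod 10 = 4)


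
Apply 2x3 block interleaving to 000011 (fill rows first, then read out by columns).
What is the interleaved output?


Matrix:
  000
  011
Read columns: 000101

000101


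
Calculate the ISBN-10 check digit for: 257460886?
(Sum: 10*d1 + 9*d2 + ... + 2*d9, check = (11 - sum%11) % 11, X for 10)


Weighted sum: 253
253 mod 11 = 0

Check digit: 0


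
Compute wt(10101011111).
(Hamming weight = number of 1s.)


Counting 1s in 10101011111

8


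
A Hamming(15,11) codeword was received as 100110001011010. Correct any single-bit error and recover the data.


Syndrome = 0: no error detected

Data: 01001011010 (no errors)


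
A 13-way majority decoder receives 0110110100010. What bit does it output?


Ones: 6 out of 13
Threshold: 7

0 (6/13 voted 1)


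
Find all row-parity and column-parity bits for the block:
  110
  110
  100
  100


Row parities: 0011
Column parities: 000

Row P: 0011, Col P: 000, Corner: 0


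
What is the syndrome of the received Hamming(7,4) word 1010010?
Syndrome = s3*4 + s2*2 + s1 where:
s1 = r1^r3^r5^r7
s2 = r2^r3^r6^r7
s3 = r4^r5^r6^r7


s1=0, s2=0, s3=1

Syndrome = 4 (error at position 4)


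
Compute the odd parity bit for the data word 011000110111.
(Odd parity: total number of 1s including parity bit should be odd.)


Number of 1s in data: 7
Parity bit: 0

0


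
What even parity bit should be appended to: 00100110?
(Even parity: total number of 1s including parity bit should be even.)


Number of 1s in data: 3
Parity bit: 1

1


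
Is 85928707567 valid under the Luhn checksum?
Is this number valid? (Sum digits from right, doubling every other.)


Luhn sum = 55
55 mod 10 = 5

Invalid (Luhn sum mod 10 = 5)


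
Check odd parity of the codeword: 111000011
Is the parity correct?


Number of 1s: 5

Yes, parity is correct (5 ones)


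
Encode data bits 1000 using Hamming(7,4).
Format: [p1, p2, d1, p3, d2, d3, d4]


Parity bits: p1=1, p2=1, p3=0

1110000


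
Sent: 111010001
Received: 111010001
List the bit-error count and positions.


XOR: 000000000

0 errors (received matches sent)


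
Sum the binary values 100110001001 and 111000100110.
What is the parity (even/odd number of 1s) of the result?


100110001001 = 2441
111000100110 = 3622
Sum = 6063 = 1011110101111
1s count = 10

even parity (10 ones in 1011110101111)


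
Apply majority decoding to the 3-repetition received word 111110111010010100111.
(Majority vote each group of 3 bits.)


Groups: 111, 110, 111, 010, 010, 100, 111
Majority votes: 1110001

1110001


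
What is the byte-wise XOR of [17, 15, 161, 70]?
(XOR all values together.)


XOR chain: 17 ^ 15 ^ 161 ^ 70 = 249

249


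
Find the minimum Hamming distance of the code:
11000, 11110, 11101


Comparing all pairs, minimum distance: 2
Can detect 1 errors, correct 0 errors

2


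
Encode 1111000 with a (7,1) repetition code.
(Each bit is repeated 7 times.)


Each bit -> 7 copies

1111111111111111111111111111000000000000000000000


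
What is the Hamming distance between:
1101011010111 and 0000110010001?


XOR: 1101101000110
Count of 1s: 7

7


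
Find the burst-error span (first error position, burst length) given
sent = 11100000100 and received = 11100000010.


XOR: 00000000110

Burst at position 8, length 2


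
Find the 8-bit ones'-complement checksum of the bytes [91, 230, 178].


Sum = 499 mod 256 = 243
Complement = 12

12


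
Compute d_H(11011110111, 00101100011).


XOR: 11110010100
Count of 1s: 6

6


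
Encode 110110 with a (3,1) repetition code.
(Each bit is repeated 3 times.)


Each bit -> 3 copies

111111000111111000


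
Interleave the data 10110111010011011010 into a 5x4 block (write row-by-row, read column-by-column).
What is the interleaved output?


Matrix:
  1011
  0111
  0100
  1101
  1010
Read columns: 10011011101100111010

10011011101100111010


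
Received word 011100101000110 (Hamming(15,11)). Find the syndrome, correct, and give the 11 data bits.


Syndrome = 8: error at position 8

Data: 10011000110 (corrected bit 8)


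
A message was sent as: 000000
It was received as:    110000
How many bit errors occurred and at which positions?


XOR: 110000

2 error(s) at position(s): 0, 1


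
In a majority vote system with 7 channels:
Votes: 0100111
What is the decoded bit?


Ones: 4 out of 7
Threshold: 4

1 (4/7 voted 1)


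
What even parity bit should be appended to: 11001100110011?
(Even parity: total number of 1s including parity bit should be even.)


Number of 1s in data: 8
Parity bit: 0

0


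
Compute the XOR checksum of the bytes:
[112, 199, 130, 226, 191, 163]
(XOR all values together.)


XOR chain: 112 ^ 199 ^ 130 ^ 226 ^ 191 ^ 163 = 203

203


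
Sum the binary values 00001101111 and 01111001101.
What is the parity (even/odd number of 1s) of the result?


00001101111 = 111
01111001101 = 973
Sum = 1084 = 10000111100
1s count = 5

odd parity (5 ones in 10000111100)


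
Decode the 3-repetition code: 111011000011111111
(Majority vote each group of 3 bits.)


Groups: 111, 011, 000, 011, 111, 111
Majority votes: 110111

110111


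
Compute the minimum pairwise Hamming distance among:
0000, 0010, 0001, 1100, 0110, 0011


Comparing all pairs, minimum distance: 1
Can detect 0 errors, correct 0 errors

1


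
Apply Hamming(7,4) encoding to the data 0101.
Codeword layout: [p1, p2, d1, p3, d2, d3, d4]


Parity bits: p1=0, p2=1, p3=0

0100101


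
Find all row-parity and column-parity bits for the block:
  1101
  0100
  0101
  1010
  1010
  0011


Row parities: 110000
Column parities: 1111

Row P: 110000, Col P: 1111, Corner: 0


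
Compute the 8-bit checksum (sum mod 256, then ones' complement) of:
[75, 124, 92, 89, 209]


Sum = 589 mod 256 = 77
Complement = 178

178


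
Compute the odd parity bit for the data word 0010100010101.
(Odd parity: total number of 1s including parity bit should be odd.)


Number of 1s in data: 5
Parity bit: 0

0


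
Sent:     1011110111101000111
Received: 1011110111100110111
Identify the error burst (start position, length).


XOR: 0000000000001110000

Burst at position 12, length 3


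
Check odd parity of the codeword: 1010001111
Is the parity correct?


Number of 1s: 6

No, parity error (6 ones)


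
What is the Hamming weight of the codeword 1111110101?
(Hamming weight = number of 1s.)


Counting 1s in 1111110101

8


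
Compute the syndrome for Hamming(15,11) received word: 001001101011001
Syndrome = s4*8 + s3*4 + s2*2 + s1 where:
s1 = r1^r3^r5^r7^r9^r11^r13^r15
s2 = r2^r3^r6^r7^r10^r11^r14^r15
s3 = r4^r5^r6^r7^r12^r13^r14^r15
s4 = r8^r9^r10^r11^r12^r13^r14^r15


s1=1, s2=1, s3=0, s4=0

Syndrome = 3 (error at position 3)


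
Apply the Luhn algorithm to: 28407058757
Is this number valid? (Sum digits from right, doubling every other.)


Luhn sum = 47
47 mod 10 = 7

Invalid (Luhn sum mod 10 = 7)


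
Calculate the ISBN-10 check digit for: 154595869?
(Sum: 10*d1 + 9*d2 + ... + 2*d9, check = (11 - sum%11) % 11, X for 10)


Weighted sum: 269
269 mod 11 = 5

Check digit: 6


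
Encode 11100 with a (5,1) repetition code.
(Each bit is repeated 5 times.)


Each bit -> 5 copies

1111111111111110000000000


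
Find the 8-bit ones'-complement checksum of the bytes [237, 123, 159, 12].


Sum = 531 mod 256 = 19
Complement = 236

236


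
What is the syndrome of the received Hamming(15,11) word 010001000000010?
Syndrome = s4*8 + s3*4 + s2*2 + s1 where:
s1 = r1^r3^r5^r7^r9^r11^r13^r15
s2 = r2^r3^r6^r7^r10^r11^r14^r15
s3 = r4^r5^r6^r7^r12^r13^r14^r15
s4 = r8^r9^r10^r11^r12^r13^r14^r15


s1=0, s2=1, s3=0, s4=1

Syndrome = 10 (error at position 10)


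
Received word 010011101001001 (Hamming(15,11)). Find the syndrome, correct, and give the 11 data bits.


Syndrome = 12: error at position 12

Data: 01111000001 (corrected bit 12)


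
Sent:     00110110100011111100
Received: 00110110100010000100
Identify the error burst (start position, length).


XOR: 00000000000001111000

Burst at position 13, length 4


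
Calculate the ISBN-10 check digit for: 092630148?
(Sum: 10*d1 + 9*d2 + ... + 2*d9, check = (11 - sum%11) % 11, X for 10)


Weighted sum: 189
189 mod 11 = 2

Check digit: 9


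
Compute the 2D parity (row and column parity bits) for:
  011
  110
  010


Row parities: 001
Column parities: 111

Row P: 001, Col P: 111, Corner: 1


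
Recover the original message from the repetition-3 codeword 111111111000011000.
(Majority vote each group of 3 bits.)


Groups: 111, 111, 111, 000, 011, 000
Majority votes: 111010

111010


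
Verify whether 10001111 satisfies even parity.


Number of 1s: 5

No, parity error (5 ones)


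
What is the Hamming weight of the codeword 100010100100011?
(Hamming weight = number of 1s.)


Counting 1s in 100010100100011

6


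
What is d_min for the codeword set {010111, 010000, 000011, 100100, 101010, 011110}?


Comparing all pairs, minimum distance: 2
Can detect 1 errors, correct 0 errors

2


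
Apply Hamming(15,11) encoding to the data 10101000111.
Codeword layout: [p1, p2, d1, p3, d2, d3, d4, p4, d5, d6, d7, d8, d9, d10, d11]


Parity bits: p1=0, p2=0, p3=0, p4=0

001001001000111


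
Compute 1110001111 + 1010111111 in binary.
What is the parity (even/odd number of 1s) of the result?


1110001111 = 911
1010111111 = 703
Sum = 1614 = 11001001110
1s count = 6

even parity (6 ones in 11001001110)


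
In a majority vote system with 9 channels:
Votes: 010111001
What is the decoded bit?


Ones: 5 out of 9
Threshold: 5

1 (5/9 voted 1)


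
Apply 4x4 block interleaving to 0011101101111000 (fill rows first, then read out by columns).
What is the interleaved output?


Matrix:
  0011
  1011
  0111
  1000
Read columns: 0101001011101110

0101001011101110


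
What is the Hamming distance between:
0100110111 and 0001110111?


XOR: 0101000000
Count of 1s: 2

2


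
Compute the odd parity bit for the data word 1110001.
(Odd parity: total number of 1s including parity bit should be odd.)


Number of 1s in data: 4
Parity bit: 1

1


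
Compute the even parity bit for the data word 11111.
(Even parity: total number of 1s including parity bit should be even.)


Number of 1s in data: 5
Parity bit: 1

1


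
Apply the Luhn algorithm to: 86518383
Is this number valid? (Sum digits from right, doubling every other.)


Luhn sum = 35
35 mod 10 = 5

Invalid (Luhn sum mod 10 = 5)


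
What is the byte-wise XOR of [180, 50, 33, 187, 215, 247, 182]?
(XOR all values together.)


XOR chain: 180 ^ 50 ^ 33 ^ 187 ^ 215 ^ 247 ^ 182 = 138

138


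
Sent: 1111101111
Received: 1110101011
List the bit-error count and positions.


XOR: 0001000100

2 error(s) at position(s): 3, 7


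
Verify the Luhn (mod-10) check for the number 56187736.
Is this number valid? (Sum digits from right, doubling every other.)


Luhn sum = 41
41 mod 10 = 1

Invalid (Luhn sum mod 10 = 1)


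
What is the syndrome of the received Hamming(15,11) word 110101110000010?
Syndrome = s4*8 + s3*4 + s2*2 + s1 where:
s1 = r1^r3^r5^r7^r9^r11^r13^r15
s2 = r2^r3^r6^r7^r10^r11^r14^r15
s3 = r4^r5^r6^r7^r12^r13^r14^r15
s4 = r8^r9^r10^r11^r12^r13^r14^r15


s1=0, s2=0, s3=0, s4=0

Syndrome = 0 (no error)


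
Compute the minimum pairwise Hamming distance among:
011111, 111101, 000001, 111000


Comparing all pairs, minimum distance: 2
Can detect 1 errors, correct 0 errors

2


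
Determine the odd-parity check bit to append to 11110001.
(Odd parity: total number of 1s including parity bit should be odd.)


Number of 1s in data: 5
Parity bit: 0

0
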